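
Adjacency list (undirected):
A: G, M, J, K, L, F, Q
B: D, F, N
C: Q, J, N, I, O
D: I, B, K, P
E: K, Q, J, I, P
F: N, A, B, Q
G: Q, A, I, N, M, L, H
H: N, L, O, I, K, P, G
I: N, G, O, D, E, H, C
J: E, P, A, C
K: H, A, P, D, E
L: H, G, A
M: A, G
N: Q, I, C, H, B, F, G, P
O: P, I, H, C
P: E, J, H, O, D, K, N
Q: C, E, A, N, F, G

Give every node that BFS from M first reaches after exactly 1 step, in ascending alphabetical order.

A, G

Level 0: M
Level 1: A, G
Level 2: F, H, I, J, K, L, N, Q
Level 3: B, C, D, E, O, P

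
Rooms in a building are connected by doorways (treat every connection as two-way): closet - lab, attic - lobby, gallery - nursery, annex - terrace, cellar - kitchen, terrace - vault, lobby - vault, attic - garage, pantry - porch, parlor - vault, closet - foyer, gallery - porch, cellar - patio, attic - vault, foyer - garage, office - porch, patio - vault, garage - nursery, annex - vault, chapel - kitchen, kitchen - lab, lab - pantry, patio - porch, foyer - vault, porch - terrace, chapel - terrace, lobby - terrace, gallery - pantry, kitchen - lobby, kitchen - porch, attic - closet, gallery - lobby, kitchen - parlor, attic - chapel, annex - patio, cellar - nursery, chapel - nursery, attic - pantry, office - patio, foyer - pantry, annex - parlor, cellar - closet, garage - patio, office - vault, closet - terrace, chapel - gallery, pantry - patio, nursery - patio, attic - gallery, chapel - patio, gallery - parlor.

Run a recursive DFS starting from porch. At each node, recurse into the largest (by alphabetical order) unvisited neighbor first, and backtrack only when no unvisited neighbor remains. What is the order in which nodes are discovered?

porch → terrace → vault → patio → pantry → lab → kitchen → parlor → gallery → nursery → garage → foyer → closet → cellar → attic → lobby → chapel → annex → office

Visit porch
porch → terrace
terrace → vault
vault → patio
patio → pantry
pantry → lab
lab → kitchen
kitchen → parlor
parlor → gallery
gallery → nursery
nursery → garage
garage → foyer
foyer → closet
closet → cellar
closet → attic
attic → lobby
attic → chapel
parlor → annex
patio → office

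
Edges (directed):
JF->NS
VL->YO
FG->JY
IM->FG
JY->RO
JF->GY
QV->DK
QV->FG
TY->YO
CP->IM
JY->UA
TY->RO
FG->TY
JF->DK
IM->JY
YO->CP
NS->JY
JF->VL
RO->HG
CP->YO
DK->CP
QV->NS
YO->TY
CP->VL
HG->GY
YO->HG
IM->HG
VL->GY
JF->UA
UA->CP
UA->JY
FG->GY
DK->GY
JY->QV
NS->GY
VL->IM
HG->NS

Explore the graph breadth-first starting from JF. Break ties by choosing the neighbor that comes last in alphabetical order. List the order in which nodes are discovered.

JF, VL, UA, NS, GY, DK, YO, IM, JY, CP, TY, HG, FG, RO, QV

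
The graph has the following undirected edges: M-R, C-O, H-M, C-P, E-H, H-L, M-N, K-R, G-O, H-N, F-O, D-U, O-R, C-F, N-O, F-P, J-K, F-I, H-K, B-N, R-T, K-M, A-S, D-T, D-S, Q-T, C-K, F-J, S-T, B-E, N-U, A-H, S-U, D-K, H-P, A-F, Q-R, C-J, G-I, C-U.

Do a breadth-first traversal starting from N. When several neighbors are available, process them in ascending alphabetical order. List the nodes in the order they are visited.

Visit N; enqueue B, H, M, O, U → queue [B, H, M, O, U]
Visit B; enqueue E → queue [H, M, O, U, E]
Visit H; enqueue A, K, L, P → queue [M, O, U, E, A, K, L, P]
Visit M; enqueue R → queue [O, U, E, A, K, L, P, R]
Visit O; enqueue C, F, G → queue [U, E, A, K, L, P, R, C, F, G]
Visit U; enqueue D, S → queue [E, A, K, L, P, R, C, F, G, D, S]
Visit E → queue [A, K, L, P, R, C, F, G, D, S]
Visit A → queue [K, L, P, R, C, F, G, D, S]
Visit K; enqueue J → queue [L, P, R, C, F, G, D, S, J]
Visit L → queue [P, R, C, F, G, D, S, J]
Visit P → queue [R, C, F, G, D, S, J]
Visit R; enqueue Q, T → queue [C, F, G, D, S, J, Q, T]
Visit C → queue [F, G, D, S, J, Q, T]
Visit F; enqueue I → queue [G, D, S, J, Q, T, I]
Visit G → queue [D, S, J, Q, T, I]
Visit D → queue [S, J, Q, T, I]
Visit S → queue [J, Q, T, I]
Visit J → queue [Q, T, I]
Visit Q → queue [T, I]
Visit T → queue [I]
Visit I → queue []

N -> B -> H -> M -> O -> U -> E -> A -> K -> L -> P -> R -> C -> F -> G -> D -> S -> J -> Q -> T -> I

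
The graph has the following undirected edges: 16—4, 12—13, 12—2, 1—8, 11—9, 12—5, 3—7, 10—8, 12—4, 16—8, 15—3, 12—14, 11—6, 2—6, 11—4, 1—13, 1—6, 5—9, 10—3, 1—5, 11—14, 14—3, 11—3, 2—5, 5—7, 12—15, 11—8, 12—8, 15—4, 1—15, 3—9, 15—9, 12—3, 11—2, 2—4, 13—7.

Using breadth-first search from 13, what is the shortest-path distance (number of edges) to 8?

2

Level 0: 13
Level 1: 1, 7, 12
Level 2: 2, 3, 4, 5, 6, 8, 14, 15
Level 3: 9, 10, 11, 16
8 first appears at level 2.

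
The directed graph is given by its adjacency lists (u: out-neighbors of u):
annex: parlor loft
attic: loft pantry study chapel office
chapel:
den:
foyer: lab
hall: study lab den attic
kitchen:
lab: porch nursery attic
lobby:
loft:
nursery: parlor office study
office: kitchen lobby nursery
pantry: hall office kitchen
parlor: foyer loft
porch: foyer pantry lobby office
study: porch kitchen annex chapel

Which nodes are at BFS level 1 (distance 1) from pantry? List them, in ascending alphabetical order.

hall, kitchen, office

Level 0: pantry
Level 1: hall, kitchen, office
Level 2: attic, den, lab, lobby, nursery, study
Level 3: annex, chapel, loft, parlor, porch
Level 4: foyer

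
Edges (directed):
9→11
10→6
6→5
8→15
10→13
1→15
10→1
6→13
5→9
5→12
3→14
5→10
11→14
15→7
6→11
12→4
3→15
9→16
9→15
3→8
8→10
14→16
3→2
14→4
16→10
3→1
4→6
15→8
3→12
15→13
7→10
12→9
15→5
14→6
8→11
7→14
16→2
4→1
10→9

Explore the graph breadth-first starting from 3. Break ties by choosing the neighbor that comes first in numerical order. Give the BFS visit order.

Visit 3; enqueue 1, 2, 8, 12, 14, 15 → queue [1, 2, 8, 12, 14, 15]
Visit 1 → queue [2, 8, 12, 14, 15]
Visit 2 → queue [8, 12, 14, 15]
Visit 8; enqueue 10, 11 → queue [12, 14, 15, 10, 11]
Visit 12; enqueue 4, 9 → queue [14, 15, 10, 11, 4, 9]
Visit 14; enqueue 6, 16 → queue [15, 10, 11, 4, 9, 6, 16]
Visit 15; enqueue 5, 7, 13 → queue [10, 11, 4, 9, 6, 16, 5, 7, 13]
Visit 10 → queue [11, 4, 9, 6, 16, 5, 7, 13]
Visit 11 → queue [4, 9, 6, 16, 5, 7, 13]
Visit 4 → queue [9, 6, 16, 5, 7, 13]
Visit 9 → queue [6, 16, 5, 7, 13]
Visit 6 → queue [16, 5, 7, 13]
Visit 16 → queue [5, 7, 13]
Visit 5 → queue [7, 13]
Visit 7 → queue [13]
Visit 13 → queue []

3 -> 1 -> 2 -> 8 -> 12 -> 14 -> 15 -> 10 -> 11 -> 4 -> 9 -> 6 -> 16 -> 5 -> 7 -> 13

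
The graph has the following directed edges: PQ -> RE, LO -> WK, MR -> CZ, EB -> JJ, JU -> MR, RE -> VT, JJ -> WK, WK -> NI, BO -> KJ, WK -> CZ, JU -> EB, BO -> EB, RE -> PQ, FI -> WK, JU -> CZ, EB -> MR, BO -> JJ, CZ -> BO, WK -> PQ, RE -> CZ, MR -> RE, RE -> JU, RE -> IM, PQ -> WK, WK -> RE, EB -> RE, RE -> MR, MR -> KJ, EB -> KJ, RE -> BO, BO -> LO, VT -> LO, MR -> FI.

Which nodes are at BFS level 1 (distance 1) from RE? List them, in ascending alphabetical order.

Level 0: RE
Level 1: BO, CZ, IM, JU, MR, PQ, VT
Level 2: EB, FI, JJ, KJ, LO, WK
Level 3: NI

BO, CZ, IM, JU, MR, PQ, VT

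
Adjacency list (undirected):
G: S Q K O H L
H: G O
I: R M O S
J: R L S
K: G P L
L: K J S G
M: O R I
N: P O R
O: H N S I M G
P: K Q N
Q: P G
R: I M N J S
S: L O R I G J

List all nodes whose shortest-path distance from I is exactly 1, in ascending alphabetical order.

M, O, R, S

Level 0: I
Level 1: M, O, R, S
Level 2: G, H, J, L, N
Level 3: K, P, Q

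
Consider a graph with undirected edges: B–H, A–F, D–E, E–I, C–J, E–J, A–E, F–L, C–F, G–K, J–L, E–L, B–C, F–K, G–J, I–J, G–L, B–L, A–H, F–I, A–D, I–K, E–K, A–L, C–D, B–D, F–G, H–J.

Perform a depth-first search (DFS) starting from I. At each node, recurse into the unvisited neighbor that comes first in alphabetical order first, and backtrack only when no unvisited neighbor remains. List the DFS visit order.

I -> E -> A -> D -> B -> C -> F -> G -> J -> H -> L -> K

Visit I
I → E
E → A
A → D
D → B
B → C
C → F
F → G
G → J
J → H
J → L
G → K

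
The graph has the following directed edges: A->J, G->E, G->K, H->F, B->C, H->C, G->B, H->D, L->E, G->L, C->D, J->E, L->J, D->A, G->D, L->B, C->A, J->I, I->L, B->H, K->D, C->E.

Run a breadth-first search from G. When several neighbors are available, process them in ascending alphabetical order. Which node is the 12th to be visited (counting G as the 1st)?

Visit G; enqueue B, D, E, K, L → queue [B, D, E, K, L]
Visit B; enqueue C, H → queue [D, E, K, L, C, H]
Visit D; enqueue A → queue [E, K, L, C, H, A]
Visit E → queue [K, L, C, H, A]
Visit K → queue [L, C, H, A]
Visit L; enqueue J → queue [C, H, A, J]
Visit C → queue [H, A, J]
Visit H; enqueue F → queue [A, J, F]
Visit A → queue [J, F]
Visit J; enqueue I → queue [F, I]
Visit F → queue [I]
Visit I → queue []

Visit order: G, B, D, E, K, L, C, H, A, J, F, I

I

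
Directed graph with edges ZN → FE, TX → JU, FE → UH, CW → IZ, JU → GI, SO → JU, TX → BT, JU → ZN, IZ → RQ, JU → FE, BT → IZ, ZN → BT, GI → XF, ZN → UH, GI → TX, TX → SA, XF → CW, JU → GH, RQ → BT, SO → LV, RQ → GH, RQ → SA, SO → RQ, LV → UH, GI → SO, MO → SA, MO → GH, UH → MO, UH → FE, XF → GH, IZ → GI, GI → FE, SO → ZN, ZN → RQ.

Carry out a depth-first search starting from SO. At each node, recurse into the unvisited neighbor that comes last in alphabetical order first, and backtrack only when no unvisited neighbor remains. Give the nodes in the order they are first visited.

SO, ZN, UH, MO, SA, GH, FE, RQ, BT, IZ, GI, XF, CW, TX, JU, LV

Visit SO
SO → ZN
ZN → UH
UH → MO
MO → SA
MO → GH
UH → FE
ZN → RQ
RQ → BT
BT → IZ
IZ → GI
GI → XF
XF → CW
GI → TX
TX → JU
SO → LV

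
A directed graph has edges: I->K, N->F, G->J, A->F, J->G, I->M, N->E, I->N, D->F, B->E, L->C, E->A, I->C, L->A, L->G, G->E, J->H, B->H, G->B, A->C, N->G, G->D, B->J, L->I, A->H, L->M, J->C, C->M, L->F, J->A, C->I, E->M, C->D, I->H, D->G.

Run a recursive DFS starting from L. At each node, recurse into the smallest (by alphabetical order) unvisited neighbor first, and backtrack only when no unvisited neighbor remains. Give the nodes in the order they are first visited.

L -> A -> C -> D -> F -> G -> B -> E -> M -> H -> J -> I -> K -> N

Visit L
L → A
A → C
C → D
D → F
D → G
G → B
B → E
E → M
B → H
B → J
C → I
I → K
I → N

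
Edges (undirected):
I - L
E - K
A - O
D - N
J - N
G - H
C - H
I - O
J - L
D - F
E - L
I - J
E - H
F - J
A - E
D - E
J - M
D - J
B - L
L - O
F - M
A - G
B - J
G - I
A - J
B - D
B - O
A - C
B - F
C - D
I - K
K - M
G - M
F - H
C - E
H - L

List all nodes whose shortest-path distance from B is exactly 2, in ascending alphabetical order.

Level 0: B
Level 1: D, F, J, L, O
Level 2: A, C, E, H, I, M, N
Level 3: G, K

A, C, E, H, I, M, N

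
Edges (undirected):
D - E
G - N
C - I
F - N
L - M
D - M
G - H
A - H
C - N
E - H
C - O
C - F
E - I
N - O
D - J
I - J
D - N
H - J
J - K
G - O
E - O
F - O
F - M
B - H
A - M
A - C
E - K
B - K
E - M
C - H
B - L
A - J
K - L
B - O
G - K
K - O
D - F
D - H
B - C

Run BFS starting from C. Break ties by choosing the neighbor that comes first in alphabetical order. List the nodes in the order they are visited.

C, A, B, F, H, I, N, O, J, M, K, L, D, E, G

Visit C; enqueue A, B, F, H, I, N, O → queue [A, B, F, H, I, N, O]
Visit A; enqueue J, M → queue [B, F, H, I, N, O, J, M]
Visit B; enqueue K, L → queue [F, H, I, N, O, J, M, K, L]
Visit F; enqueue D → queue [H, I, N, O, J, M, K, L, D]
Visit H; enqueue E, G → queue [I, N, O, J, M, K, L, D, E, G]
Visit I → queue [N, O, J, M, K, L, D, E, G]
Visit N → queue [O, J, M, K, L, D, E, G]
Visit O → queue [J, M, K, L, D, E, G]
Visit J → queue [M, K, L, D, E, G]
Visit M → queue [K, L, D, E, G]
Visit K → queue [L, D, E, G]
Visit L → queue [D, E, G]
Visit D → queue [E, G]
Visit E → queue [G]
Visit G → queue []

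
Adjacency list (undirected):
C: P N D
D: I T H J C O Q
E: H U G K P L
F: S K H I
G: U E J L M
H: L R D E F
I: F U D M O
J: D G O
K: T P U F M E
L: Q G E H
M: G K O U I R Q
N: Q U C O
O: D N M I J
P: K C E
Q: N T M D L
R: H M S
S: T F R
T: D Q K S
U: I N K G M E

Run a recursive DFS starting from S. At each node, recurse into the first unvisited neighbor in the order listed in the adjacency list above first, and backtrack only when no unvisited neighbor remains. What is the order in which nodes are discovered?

S, T, D, I, F, K, P, C, N, Q, M, G, U, E, H, L, R, J, O

Visit S
S → T
T → D
D → I
I → F
F → K
K → P
P → C
C → N
N → Q
Q → M
M → G
G → U
U → E
E → H
H → L
H → R
G → J
J → O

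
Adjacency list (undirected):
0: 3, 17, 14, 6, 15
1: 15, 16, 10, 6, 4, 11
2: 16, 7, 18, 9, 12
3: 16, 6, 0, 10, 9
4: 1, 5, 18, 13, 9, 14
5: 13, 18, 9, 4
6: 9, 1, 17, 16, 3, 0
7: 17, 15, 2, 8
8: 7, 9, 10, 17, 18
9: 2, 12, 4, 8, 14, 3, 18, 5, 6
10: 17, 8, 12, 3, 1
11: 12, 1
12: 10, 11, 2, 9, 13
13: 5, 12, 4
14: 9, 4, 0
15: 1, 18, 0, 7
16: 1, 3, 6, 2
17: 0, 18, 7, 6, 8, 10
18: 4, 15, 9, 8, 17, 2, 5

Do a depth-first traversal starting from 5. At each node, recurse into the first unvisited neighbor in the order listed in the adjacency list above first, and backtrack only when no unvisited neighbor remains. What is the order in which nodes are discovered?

5 -> 13 -> 12 -> 10 -> 17 -> 0 -> 3 -> 16 -> 1 -> 15 -> 18 -> 4 -> 9 -> 2 -> 7 -> 8 -> 14 -> 6 -> 11

Visit 5
5 → 13
13 → 12
12 → 10
10 → 17
17 → 0
0 → 3
3 → 16
16 → 1
1 → 15
15 → 18
18 → 4
4 → 9
9 → 2
2 → 7
7 → 8
9 → 14
9 → 6
1 → 11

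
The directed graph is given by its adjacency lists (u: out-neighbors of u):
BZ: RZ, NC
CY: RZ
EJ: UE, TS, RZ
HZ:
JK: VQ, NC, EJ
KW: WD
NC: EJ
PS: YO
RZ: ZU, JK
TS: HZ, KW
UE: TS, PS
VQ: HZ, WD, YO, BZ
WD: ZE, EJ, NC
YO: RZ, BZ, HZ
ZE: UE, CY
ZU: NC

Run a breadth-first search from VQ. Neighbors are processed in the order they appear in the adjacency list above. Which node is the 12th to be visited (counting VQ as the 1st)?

TS

Visit VQ; enqueue HZ, WD, YO, BZ → queue [HZ, WD, YO, BZ]
Visit HZ → queue [WD, YO, BZ]
Visit WD; enqueue ZE, EJ, NC → queue [YO, BZ, ZE, EJ, NC]
Visit YO; enqueue RZ → queue [BZ, ZE, EJ, NC, RZ]
Visit BZ → queue [ZE, EJ, NC, RZ]
Visit ZE; enqueue UE, CY → queue [EJ, NC, RZ, UE, CY]
Visit EJ; enqueue TS → queue [NC, RZ, UE, CY, TS]
Visit NC → queue [RZ, UE, CY, TS]
Visit RZ; enqueue ZU, JK → queue [UE, CY, TS, ZU, JK]
Visit UE; enqueue PS → queue [CY, TS, ZU, JK, PS]
Visit CY → queue [TS, ZU, JK, PS]
Visit TS; enqueue KW → queue [ZU, JK, PS, KW]
Visit ZU → queue [JK, PS, KW]
Visit JK → queue [PS, KW]
Visit PS → queue [KW]
Visit KW → queue []

Visit order: VQ, HZ, WD, YO, BZ, ZE, EJ, NC, RZ, UE, CY, TS, ZU, JK, PS, KW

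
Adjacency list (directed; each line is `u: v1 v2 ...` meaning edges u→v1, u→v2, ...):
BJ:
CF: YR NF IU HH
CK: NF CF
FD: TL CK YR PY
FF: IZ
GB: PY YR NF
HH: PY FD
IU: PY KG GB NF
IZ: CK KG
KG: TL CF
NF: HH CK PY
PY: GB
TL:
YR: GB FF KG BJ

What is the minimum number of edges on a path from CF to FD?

2

Level 0: CF
Level 1: HH, IU, NF, YR
Level 2: BJ, CK, FD, FF, GB, KG, PY
Level 3: IZ, TL
FD first appears at level 2.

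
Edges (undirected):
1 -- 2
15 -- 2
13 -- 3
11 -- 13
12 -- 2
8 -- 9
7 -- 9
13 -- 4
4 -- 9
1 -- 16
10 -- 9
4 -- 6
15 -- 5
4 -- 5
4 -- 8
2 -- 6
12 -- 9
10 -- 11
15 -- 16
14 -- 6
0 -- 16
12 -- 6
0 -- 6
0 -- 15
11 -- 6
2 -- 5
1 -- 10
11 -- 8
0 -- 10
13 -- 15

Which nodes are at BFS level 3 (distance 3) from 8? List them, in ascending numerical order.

0, 1, 2, 3, 14, 15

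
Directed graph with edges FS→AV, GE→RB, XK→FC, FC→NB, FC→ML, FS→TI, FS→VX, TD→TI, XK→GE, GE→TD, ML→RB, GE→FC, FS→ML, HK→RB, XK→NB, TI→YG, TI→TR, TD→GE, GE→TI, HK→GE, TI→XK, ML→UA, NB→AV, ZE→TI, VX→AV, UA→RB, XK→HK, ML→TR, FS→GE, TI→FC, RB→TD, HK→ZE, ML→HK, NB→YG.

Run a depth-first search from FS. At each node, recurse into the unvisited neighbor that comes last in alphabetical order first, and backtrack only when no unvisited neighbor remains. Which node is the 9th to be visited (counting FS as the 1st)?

Visit FS
FS → VX
VX → AV
FS → TI
TI → YG
TI → XK
XK → NB
XK → HK
HK → ZE
HK → RB
RB → TD
TD → GE
GE → FC
FC → ML
ML → UA
ML → TR

Visit order: FS, VX, AV, TI, YG, XK, NB, HK, ZE, RB, TD, GE, FC, ML, UA, TR

ZE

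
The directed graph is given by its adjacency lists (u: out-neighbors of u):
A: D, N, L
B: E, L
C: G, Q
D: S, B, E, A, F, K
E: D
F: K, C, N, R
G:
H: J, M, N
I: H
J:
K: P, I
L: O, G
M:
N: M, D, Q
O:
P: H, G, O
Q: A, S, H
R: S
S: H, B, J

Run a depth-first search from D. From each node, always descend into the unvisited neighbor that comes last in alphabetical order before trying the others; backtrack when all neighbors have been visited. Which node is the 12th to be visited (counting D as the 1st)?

Visit D
D → S
S → J
S → H
H → N
N → Q
Q → A
A → L
L → O
L → G
N → M
S → B
B → E
D → K
K → P
K → I
D → F
F → R
F → C

Visit order: D, S, J, H, N, Q, A, L, O, G, M, B, E, K, P, I, F, R, C

B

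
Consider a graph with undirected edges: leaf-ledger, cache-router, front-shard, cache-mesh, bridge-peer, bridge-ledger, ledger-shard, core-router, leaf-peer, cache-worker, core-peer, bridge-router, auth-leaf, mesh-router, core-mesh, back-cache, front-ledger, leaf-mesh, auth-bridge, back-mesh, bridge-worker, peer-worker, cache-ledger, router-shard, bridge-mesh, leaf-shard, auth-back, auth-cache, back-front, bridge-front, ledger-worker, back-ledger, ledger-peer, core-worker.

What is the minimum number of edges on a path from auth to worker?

Level 0: auth
Level 1: back, bridge, cache, leaf
Level 2: front, ledger, mesh, peer, router, shard, worker
Level 3: core
worker first appears at level 2.

2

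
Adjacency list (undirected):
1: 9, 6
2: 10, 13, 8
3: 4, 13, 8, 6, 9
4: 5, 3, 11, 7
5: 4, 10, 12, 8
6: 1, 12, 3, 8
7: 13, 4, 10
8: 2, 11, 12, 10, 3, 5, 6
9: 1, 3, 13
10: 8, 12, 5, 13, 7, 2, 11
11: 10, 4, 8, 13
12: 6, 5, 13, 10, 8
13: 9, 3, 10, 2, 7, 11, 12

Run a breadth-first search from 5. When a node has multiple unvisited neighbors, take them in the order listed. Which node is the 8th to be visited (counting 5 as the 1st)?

Visit 5; enqueue 4, 10, 12, 8 → queue [4, 10, 12, 8]
Visit 4; enqueue 3, 11, 7 → queue [10, 12, 8, 3, 11, 7]
Visit 10; enqueue 13, 2 → queue [12, 8, 3, 11, 7, 13, 2]
Visit 12; enqueue 6 → queue [8, 3, 11, 7, 13, 2, 6]
Visit 8 → queue [3, 11, 7, 13, 2, 6]
Visit 3; enqueue 9 → queue [11, 7, 13, 2, 6, 9]
Visit 11 → queue [7, 13, 2, 6, 9]
Visit 7 → queue [13, 2, 6, 9]
Visit 13 → queue [2, 6, 9]
Visit 2 → queue [6, 9]
Visit 6; enqueue 1 → queue [9, 1]
Visit 9 → queue [1]
Visit 1 → queue []

Visit order: 5, 4, 10, 12, 8, 3, 11, 7, 13, 2, 6, 9, 1

7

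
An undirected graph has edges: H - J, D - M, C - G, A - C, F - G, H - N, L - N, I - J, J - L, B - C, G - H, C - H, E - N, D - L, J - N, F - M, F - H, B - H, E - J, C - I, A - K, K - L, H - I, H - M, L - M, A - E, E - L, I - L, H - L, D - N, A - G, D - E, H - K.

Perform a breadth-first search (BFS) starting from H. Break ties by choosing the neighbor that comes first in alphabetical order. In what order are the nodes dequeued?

H, B, C, F, G, I, J, K, L, M, N, A, E, D

Visit H; enqueue B, C, F, G, I, J, K, L, M, N → queue [B, C, F, G, I, J, K, L, M, N]
Visit B → queue [C, F, G, I, J, K, L, M, N]
Visit C; enqueue A → queue [F, G, I, J, K, L, M, N, A]
Visit F → queue [G, I, J, K, L, M, N, A]
Visit G → queue [I, J, K, L, M, N, A]
Visit I → queue [J, K, L, M, N, A]
Visit J; enqueue E → queue [K, L, M, N, A, E]
Visit K → queue [L, M, N, A, E]
Visit L; enqueue D → queue [M, N, A, E, D]
Visit M → queue [N, A, E, D]
Visit N → queue [A, E, D]
Visit A → queue [E, D]
Visit E → queue [D]
Visit D → queue []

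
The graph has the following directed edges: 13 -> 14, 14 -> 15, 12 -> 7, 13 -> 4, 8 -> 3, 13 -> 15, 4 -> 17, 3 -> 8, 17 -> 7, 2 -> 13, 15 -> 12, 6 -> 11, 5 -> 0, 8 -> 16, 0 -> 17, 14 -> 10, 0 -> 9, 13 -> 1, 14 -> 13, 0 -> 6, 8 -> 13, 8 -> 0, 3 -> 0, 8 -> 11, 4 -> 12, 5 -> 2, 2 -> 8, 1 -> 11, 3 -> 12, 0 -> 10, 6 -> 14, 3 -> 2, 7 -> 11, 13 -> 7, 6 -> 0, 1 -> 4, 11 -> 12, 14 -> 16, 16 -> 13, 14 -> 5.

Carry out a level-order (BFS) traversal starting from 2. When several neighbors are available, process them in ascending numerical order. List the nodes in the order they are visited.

2, 8, 13, 0, 3, 11, 16, 1, 4, 7, 14, 15, 6, 9, 10, 17, 12, 5

Visit 2; enqueue 8, 13 → queue [8, 13]
Visit 8; enqueue 0, 3, 11, 16 → queue [13, 0, 3, 11, 16]
Visit 13; enqueue 1, 4, 7, 14, 15 → queue [0, 3, 11, 16, 1, 4, 7, 14, 15]
Visit 0; enqueue 6, 9, 10, 17 → queue [3, 11, 16, 1, 4, 7, 14, 15, 6, 9, 10, 17]
Visit 3; enqueue 12 → queue [11, 16, 1, 4, 7, 14, 15, 6, 9, 10, 17, 12]
Visit 11 → queue [16, 1, 4, 7, 14, 15, 6, 9, 10, 17, 12]
Visit 16 → queue [1, 4, 7, 14, 15, 6, 9, 10, 17, 12]
Visit 1 → queue [4, 7, 14, 15, 6, 9, 10, 17, 12]
Visit 4 → queue [7, 14, 15, 6, 9, 10, 17, 12]
Visit 7 → queue [14, 15, 6, 9, 10, 17, 12]
Visit 14; enqueue 5 → queue [15, 6, 9, 10, 17, 12, 5]
Visit 15 → queue [6, 9, 10, 17, 12, 5]
Visit 6 → queue [9, 10, 17, 12, 5]
Visit 9 → queue [10, 17, 12, 5]
Visit 10 → queue [17, 12, 5]
Visit 17 → queue [12, 5]
Visit 12 → queue [5]
Visit 5 → queue []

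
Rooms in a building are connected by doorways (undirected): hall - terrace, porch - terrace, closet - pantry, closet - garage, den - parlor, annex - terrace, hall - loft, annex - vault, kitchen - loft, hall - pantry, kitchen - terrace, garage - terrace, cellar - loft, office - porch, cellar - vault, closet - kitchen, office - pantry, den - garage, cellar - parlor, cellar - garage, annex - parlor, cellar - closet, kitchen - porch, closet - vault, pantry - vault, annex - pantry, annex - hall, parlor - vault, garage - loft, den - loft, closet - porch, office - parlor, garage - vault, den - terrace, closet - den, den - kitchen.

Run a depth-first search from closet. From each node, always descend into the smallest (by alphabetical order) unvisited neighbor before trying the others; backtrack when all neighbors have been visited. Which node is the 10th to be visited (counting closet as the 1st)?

office

Visit closet
closet → cellar
cellar → garage
garage → den
den → kitchen
kitchen → loft
loft → hall
hall → annex
annex → pantry
pantry → office
office → parlor
parlor → vault
office → porch
porch → terrace

Visit order: closet, cellar, garage, den, kitchen, loft, hall, annex, pantry, office, parlor, vault, porch, terrace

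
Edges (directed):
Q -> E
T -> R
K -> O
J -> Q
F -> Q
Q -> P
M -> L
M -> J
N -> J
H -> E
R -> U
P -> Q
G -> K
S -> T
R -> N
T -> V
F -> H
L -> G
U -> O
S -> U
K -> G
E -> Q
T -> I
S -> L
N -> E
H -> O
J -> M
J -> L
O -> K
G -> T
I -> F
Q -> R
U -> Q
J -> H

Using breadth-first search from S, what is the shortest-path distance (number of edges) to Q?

2

Level 0: S
Level 1: L, T, U
Level 2: G, I, O, Q, R, V
Level 3: E, F, K, N, P
Level 4: H, J
Level 5: M
Q first appears at level 2.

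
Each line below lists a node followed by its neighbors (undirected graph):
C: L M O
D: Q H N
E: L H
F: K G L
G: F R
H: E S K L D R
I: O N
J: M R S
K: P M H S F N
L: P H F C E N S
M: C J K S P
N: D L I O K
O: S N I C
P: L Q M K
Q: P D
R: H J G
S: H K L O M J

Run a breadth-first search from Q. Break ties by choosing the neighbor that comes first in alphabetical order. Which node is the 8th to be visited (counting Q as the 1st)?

Visit Q; enqueue D, P → queue [D, P]
Visit D; enqueue H, N → queue [P, H, N]
Visit P; enqueue K, L, M → queue [H, N, K, L, M]
Visit H; enqueue E, R, S → queue [N, K, L, M, E, R, S]
Visit N; enqueue I, O → queue [K, L, M, E, R, S, I, O]
Visit K; enqueue F → queue [L, M, E, R, S, I, O, F]
Visit L; enqueue C → queue [M, E, R, S, I, O, F, C]
Visit M; enqueue J → queue [E, R, S, I, O, F, C, J]
Visit E → queue [R, S, I, O, F, C, J]
Visit R; enqueue G → queue [S, I, O, F, C, J, G]
Visit S → queue [I, O, F, C, J, G]
Visit I → queue [O, F, C, J, G]
Visit O → queue [F, C, J, G]
Visit F → queue [C, J, G]
Visit C → queue [J, G]
Visit J → queue [G]
Visit G → queue []

Visit order: Q, D, P, H, N, K, L, M, E, R, S, I, O, F, C, J, G

M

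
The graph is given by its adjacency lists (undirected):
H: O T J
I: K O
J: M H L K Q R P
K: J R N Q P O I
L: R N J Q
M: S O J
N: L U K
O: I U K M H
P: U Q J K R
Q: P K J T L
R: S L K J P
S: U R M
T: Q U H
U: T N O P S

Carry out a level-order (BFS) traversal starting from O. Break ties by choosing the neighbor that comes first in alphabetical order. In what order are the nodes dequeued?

O H I K M U J T N P Q R S L

Visit O; enqueue H, I, K, M, U → queue [H, I, K, M, U]
Visit H; enqueue J, T → queue [I, K, M, U, J, T]
Visit I → queue [K, M, U, J, T]
Visit K; enqueue N, P, Q, R → queue [M, U, J, T, N, P, Q, R]
Visit M; enqueue S → queue [U, J, T, N, P, Q, R, S]
Visit U → queue [J, T, N, P, Q, R, S]
Visit J; enqueue L → queue [T, N, P, Q, R, S, L]
Visit T → queue [N, P, Q, R, S, L]
Visit N → queue [P, Q, R, S, L]
Visit P → queue [Q, R, S, L]
Visit Q → queue [R, S, L]
Visit R → queue [S, L]
Visit S → queue [L]
Visit L → queue []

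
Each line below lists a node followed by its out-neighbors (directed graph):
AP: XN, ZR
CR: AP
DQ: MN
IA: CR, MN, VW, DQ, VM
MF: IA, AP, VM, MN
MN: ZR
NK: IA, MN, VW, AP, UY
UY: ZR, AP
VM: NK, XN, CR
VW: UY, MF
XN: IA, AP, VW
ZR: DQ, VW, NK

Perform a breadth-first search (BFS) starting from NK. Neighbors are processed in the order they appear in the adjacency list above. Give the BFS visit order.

NK, IA, MN, VW, AP, UY, CR, DQ, VM, ZR, MF, XN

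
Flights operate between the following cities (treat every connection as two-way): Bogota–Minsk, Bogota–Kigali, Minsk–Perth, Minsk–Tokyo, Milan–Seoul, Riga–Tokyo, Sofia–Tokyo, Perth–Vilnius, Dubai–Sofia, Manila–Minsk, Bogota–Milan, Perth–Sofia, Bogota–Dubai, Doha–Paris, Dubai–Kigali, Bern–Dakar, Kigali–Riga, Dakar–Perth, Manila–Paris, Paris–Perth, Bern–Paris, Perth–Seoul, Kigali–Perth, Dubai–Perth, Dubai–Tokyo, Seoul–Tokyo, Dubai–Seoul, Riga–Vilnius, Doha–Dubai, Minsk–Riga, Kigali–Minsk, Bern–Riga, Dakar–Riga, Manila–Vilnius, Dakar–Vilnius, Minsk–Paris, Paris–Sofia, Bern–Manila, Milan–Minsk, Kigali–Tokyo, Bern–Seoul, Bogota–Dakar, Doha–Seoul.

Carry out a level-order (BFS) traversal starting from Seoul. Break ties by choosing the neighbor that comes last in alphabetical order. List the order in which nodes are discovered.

Seoul → Tokyo → Perth → Milan → Dubai → Doha → Bern → Sofia → Riga → Minsk → Kigali → Vilnius → Paris → Dakar → Bogota → Manila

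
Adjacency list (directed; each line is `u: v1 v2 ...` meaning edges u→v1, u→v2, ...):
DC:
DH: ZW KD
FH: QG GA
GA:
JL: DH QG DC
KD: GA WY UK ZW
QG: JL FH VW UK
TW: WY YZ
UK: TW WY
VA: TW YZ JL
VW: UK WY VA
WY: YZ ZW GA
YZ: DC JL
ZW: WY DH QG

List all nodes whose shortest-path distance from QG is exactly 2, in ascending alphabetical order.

DC, DH, GA, TW, VA, WY

Level 0: QG
Level 1: FH, JL, UK, VW
Level 2: DC, DH, GA, TW, VA, WY
Level 3: KD, YZ, ZW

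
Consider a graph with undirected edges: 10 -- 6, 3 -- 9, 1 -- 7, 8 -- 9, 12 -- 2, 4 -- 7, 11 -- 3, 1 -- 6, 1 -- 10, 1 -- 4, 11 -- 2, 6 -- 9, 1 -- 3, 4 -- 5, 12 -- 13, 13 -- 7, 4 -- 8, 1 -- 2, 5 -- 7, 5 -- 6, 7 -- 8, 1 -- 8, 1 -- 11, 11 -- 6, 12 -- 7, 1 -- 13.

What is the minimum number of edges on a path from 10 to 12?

3

Level 0: 10
Level 1: 1, 6
Level 2: 2, 3, 4, 5, 7, 8, 9, 11, 13
Level 3: 12
12 first appears at level 3.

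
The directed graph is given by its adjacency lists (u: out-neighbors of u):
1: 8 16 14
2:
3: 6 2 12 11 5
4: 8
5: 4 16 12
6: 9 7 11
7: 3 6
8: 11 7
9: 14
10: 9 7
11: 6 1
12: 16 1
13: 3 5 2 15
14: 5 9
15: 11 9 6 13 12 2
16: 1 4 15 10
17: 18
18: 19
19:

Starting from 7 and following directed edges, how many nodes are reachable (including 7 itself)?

BFS from 7 visits: 7, 6, 3, 11, 9, 12, 5, 2, 1, 14, 16, 4, 8, 15, 10, 13
Reachable nodes: 16 of 19 total.

16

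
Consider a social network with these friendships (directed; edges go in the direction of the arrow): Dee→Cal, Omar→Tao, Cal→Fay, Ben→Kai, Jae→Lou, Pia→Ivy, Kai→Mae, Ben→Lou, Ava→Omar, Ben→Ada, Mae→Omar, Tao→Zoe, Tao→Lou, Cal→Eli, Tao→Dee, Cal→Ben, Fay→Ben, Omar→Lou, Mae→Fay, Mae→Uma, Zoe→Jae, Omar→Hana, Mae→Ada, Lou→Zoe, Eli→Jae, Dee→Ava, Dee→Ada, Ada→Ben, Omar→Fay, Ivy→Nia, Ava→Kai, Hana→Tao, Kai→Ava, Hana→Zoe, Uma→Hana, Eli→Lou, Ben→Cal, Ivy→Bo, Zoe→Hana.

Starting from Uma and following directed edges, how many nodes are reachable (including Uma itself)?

BFS from Uma visits: Uma, Hana, Zoe, Tao, Jae, Lou, Dee, Cal, Ava, Ada, Fay, Eli, Ben, Omar, Kai, Mae
Reachable nodes: 16 of 20 total.

16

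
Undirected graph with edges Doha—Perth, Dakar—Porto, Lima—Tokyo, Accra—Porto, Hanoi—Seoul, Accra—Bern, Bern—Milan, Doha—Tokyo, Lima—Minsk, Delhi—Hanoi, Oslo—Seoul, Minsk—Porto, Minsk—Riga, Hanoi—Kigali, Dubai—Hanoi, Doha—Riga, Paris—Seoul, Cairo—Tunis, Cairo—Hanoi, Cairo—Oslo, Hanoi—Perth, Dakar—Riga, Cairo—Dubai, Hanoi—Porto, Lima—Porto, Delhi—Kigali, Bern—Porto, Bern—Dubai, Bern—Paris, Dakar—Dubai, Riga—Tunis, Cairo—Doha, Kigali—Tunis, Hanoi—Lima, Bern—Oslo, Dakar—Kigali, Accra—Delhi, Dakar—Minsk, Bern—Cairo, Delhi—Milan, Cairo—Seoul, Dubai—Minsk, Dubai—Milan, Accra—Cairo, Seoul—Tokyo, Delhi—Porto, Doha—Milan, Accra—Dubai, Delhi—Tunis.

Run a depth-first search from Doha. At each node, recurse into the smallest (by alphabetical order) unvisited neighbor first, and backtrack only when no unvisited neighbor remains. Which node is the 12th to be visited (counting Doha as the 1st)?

Porto

Visit Doha
Doha → Cairo
Cairo → Accra
Accra → Bern
Bern → Dubai
Dubai → Dakar
Dakar → Kigali
Kigali → Delhi
Delhi → Hanoi
Hanoi → Lima
Lima → Minsk
Minsk → Porto
Minsk → Riga
Riga → Tunis
Lima → Tokyo
Tokyo → Seoul
Seoul → Oslo
Seoul → Paris
Hanoi → Perth
Delhi → Milan

Visit order: Doha, Cairo, Accra, Bern, Dubai, Dakar, Kigali, Delhi, Hanoi, Lima, Minsk, Porto, Riga, Tunis, Tokyo, Seoul, Oslo, Paris, Perth, Milan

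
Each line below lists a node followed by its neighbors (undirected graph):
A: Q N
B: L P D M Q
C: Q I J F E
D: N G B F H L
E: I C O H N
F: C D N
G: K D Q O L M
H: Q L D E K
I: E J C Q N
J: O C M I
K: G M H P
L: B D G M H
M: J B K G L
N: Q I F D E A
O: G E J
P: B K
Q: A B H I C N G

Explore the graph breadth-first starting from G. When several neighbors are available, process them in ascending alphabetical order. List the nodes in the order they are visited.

G -> D -> K -> L -> M -> O -> Q -> B -> F -> H -> N -> P -> J -> E -> A -> C -> I

Visit G; enqueue D, K, L, M, O, Q → queue [D, K, L, M, O, Q]
Visit D; enqueue B, F, H, N → queue [K, L, M, O, Q, B, F, H, N]
Visit K; enqueue P → queue [L, M, O, Q, B, F, H, N, P]
Visit L → queue [M, O, Q, B, F, H, N, P]
Visit M; enqueue J → queue [O, Q, B, F, H, N, P, J]
Visit O; enqueue E → queue [Q, B, F, H, N, P, J, E]
Visit Q; enqueue A, C, I → queue [B, F, H, N, P, J, E, A, C, I]
Visit B → queue [F, H, N, P, J, E, A, C, I]
Visit F → queue [H, N, P, J, E, A, C, I]
Visit H → queue [N, P, J, E, A, C, I]
Visit N → queue [P, J, E, A, C, I]
Visit P → queue [J, E, A, C, I]
Visit J → queue [E, A, C, I]
Visit E → queue [A, C, I]
Visit A → queue [C, I]
Visit C → queue [I]
Visit I → queue []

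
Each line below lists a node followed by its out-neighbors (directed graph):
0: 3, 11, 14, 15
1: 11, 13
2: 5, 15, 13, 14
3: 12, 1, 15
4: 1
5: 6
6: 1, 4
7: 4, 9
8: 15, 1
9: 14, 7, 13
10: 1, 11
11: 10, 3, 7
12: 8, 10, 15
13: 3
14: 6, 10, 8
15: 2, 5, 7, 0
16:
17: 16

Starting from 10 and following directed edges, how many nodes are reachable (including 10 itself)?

BFS from 10 visits: 10, 1, 11, 13, 3, 7, 12, 15, 4, 9, 8, 0, 2, 5, 14, 6
Reachable nodes: 16 of 18 total.

16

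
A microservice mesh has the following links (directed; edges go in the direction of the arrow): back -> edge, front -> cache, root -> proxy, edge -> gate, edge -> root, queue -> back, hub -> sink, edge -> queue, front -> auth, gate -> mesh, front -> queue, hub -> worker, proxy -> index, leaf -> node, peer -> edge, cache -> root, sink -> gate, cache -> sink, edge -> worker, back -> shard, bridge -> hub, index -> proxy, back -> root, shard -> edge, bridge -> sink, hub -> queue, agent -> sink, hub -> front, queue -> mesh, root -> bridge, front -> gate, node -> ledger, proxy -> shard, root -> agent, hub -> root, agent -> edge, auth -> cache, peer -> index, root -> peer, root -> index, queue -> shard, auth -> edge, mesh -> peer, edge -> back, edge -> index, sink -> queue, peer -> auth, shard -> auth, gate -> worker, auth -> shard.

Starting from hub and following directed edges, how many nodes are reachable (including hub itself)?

18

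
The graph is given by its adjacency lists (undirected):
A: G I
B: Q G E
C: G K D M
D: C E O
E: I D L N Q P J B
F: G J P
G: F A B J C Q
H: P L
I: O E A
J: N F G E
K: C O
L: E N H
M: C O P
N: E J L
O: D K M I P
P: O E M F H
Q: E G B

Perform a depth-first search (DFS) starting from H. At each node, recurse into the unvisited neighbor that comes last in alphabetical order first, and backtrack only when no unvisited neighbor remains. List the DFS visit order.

H, P, O, M, C, K, G, Q, E, N, L, J, F, I, A, D, B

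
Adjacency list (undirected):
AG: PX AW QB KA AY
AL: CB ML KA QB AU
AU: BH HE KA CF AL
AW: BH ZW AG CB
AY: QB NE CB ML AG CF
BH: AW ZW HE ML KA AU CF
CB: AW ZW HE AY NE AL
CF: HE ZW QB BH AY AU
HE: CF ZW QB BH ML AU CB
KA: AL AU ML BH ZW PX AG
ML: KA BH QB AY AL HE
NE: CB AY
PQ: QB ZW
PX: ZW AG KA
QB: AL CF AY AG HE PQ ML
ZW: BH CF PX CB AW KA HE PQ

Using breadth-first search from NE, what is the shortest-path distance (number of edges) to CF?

2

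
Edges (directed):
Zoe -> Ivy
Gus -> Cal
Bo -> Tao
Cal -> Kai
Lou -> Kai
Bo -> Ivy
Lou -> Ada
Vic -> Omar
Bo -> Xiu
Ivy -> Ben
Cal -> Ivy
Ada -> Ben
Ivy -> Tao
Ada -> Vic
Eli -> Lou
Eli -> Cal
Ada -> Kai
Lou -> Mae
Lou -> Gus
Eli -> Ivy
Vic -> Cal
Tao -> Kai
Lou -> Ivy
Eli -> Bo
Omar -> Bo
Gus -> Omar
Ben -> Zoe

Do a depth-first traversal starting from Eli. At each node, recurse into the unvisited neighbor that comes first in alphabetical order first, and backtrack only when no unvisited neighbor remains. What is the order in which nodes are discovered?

Eli -> Bo -> Ivy -> Ben -> Zoe -> Tao -> Kai -> Xiu -> Cal -> Lou -> Ada -> Vic -> Omar -> Gus -> Mae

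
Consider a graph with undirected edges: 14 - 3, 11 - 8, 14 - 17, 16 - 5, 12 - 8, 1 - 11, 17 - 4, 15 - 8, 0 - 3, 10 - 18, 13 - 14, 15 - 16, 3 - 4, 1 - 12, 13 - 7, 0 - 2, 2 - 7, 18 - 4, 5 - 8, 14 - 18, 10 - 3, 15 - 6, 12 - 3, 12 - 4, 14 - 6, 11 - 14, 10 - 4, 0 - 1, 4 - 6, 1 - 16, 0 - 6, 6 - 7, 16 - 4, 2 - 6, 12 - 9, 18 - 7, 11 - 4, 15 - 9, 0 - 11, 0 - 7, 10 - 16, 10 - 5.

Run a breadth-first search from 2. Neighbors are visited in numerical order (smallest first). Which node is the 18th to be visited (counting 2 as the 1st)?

Visit 2; enqueue 0, 6, 7 → queue [0, 6, 7]
Visit 0; enqueue 1, 3, 11 → queue [6, 7, 1, 3, 11]
Visit 6; enqueue 4, 14, 15 → queue [7, 1, 3, 11, 4, 14, 15]
Visit 7; enqueue 13, 18 → queue [1, 3, 11, 4, 14, 15, 13, 18]
Visit 1; enqueue 12, 16 → queue [3, 11, 4, 14, 15, 13, 18, 12, 16]
Visit 3; enqueue 10 → queue [11, 4, 14, 15, 13, 18, 12, 16, 10]
Visit 11; enqueue 8 → queue [4, 14, 15, 13, 18, 12, 16, 10, 8]
Visit 4; enqueue 17 → queue [14, 15, 13, 18, 12, 16, 10, 8, 17]
Visit 14 → queue [15, 13, 18, 12, 16, 10, 8, 17]
Visit 15; enqueue 9 → queue [13, 18, 12, 16, 10, 8, 17, 9]
Visit 13 → queue [18, 12, 16, 10, 8, 17, 9]
Visit 18 → queue [12, 16, 10, 8, 17, 9]
Visit 12 → queue [16, 10, 8, 17, 9]
Visit 16; enqueue 5 → queue [10, 8, 17, 9, 5]
Visit 10 → queue [8, 17, 9, 5]
Visit 8 → queue [17, 9, 5]
Visit 17 → queue [9, 5]
Visit 9 → queue [5]
Visit 5 → queue []

Visit order: 2, 0, 6, 7, 1, 3, 11, 4, 14, 15, 13, 18, 12, 16, 10, 8, 17, 9, 5

9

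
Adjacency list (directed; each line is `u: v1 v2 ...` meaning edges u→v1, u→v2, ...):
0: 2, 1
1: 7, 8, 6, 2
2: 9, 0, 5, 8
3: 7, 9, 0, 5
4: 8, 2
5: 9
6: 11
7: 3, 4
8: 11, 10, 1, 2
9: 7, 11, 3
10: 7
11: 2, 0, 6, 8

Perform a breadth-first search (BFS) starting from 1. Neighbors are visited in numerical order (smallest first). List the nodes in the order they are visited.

1 → 2 → 6 → 7 → 8 → 0 → 5 → 9 → 11 → 3 → 4 → 10

Visit 1; enqueue 2, 6, 7, 8 → queue [2, 6, 7, 8]
Visit 2; enqueue 0, 5, 9 → queue [6, 7, 8, 0, 5, 9]
Visit 6; enqueue 11 → queue [7, 8, 0, 5, 9, 11]
Visit 7; enqueue 3, 4 → queue [8, 0, 5, 9, 11, 3, 4]
Visit 8; enqueue 10 → queue [0, 5, 9, 11, 3, 4, 10]
Visit 0 → queue [5, 9, 11, 3, 4, 10]
Visit 5 → queue [9, 11, 3, 4, 10]
Visit 9 → queue [11, 3, 4, 10]
Visit 11 → queue [3, 4, 10]
Visit 3 → queue [4, 10]
Visit 4 → queue [10]
Visit 10 → queue []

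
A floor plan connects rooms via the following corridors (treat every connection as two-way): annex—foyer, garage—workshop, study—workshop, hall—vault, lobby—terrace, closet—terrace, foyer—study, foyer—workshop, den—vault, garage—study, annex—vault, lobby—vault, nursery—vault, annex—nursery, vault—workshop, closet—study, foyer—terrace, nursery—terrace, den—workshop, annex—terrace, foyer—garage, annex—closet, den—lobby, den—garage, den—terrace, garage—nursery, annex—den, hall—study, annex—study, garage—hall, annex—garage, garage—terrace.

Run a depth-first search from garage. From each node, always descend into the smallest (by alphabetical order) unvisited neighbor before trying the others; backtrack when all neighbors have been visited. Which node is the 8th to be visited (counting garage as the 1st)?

lobby

Visit garage
garage → annex
annex → closet
closet → study
study → foyer
foyer → terrace
terrace → den
den → lobby
lobby → vault
vault → hall
vault → nursery
vault → workshop

Visit order: garage, annex, closet, study, foyer, terrace, den, lobby, vault, hall, nursery, workshop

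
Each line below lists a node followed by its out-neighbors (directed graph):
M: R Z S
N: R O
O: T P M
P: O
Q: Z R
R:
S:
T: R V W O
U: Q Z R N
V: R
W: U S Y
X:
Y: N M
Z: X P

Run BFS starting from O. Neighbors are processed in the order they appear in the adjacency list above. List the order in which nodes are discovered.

O -> T -> P -> M -> R -> V -> W -> Z -> S -> U -> Y -> X -> Q -> N

Visit O; enqueue T, P, M → queue [T, P, M]
Visit T; enqueue R, V, W → queue [P, M, R, V, W]
Visit P → queue [M, R, V, W]
Visit M; enqueue Z, S → queue [R, V, W, Z, S]
Visit R → queue [V, W, Z, S]
Visit V → queue [W, Z, S]
Visit W; enqueue U, Y → queue [Z, S, U, Y]
Visit Z; enqueue X → queue [S, U, Y, X]
Visit S → queue [U, Y, X]
Visit U; enqueue Q, N → queue [Y, X, Q, N]
Visit Y → queue [X, Q, N]
Visit X → queue [Q, N]
Visit Q → queue [N]
Visit N → queue []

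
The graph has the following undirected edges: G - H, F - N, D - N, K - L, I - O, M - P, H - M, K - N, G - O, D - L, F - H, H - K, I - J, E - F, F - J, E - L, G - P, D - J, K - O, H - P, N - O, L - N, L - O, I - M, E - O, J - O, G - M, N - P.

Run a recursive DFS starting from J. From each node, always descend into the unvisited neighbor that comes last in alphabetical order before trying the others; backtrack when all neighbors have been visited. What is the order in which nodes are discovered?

J, O, N, P, M, I, H, K, L, E, F, D, G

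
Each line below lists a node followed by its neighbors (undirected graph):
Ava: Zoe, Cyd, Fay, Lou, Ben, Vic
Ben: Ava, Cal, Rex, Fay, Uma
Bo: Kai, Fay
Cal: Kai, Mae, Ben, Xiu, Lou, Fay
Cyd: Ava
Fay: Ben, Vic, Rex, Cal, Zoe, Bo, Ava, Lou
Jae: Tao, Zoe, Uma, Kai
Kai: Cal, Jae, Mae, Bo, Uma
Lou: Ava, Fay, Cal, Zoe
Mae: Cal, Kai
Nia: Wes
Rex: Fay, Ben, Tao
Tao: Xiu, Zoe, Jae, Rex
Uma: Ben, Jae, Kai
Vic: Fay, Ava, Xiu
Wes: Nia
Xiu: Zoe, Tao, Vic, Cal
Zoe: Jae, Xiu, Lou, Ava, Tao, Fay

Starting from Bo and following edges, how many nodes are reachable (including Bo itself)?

16

BFS from Bo visits: Bo, Kai, Fay, Cal, Jae, Mae, Uma, Ben, Vic, Rex, Zoe, Ava, Lou, Xiu, Tao, Cyd
Reachable nodes: 16 of 18 total.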